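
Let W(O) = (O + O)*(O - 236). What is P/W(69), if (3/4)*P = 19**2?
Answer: -722/34569 ≈ -0.020886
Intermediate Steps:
W(O) = 2*O*(-236 + O) (W(O) = (2*O)*(-236 + O) = 2*O*(-236 + O))
P = 1444/3 (P = (4/3)*19**2 = (4/3)*361 = 1444/3 ≈ 481.33)
P/W(69) = 1444/(3*((2*69*(-236 + 69)))) = 1444/(3*((2*69*(-167)))) = (1444/3)/(-23046) = (1444/3)*(-1/23046) = -722/34569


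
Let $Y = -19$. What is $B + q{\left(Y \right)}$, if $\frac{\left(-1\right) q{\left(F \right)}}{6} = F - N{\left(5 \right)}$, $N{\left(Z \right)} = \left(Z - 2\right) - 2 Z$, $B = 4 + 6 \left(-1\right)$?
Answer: $70$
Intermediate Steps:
$B = -2$ ($B = 4 - 6 = -2$)
$N{\left(Z \right)} = -2 - Z$ ($N{\left(Z \right)} = \left(-2 + Z\right) - 2 Z = -2 - Z$)
$q{\left(F \right)} = -42 - 6 F$ ($q{\left(F \right)} = - 6 \left(F - \left(-2 - 5\right)\right) = - 6 \left(F - -7\right) = - 6 \left(F + 7\right) = - 6 \left(7 + F\right) = -42 - 6 F$)
$B + q{\left(Y \right)} = -2 - -72 = -2 + \left(-42 + 114\right) = -2 + 72 = 70$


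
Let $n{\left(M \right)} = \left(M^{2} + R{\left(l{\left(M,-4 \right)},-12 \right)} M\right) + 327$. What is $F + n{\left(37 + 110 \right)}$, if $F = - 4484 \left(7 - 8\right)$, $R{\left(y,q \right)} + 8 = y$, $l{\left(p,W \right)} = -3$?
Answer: $24803$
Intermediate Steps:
$R{\left(y,q \right)} = -8 + y$
$n{\left(M \right)} = 327 + M^{2} - 11 M$ ($n{\left(M \right)} = \left(M^{2} + \left(-8 - 3\right) M\right) + 327 = \left(M^{2} - 11 M\right) + 327 = 327 + M^{2} - 11 M$)
$F = 4484$ ($F = - 4484 \left(7 - 8\right) = \left(-4484\right) \left(-1\right) = 4484$)
$F + n{\left(37 + 110 \right)} = 4484 + \left(327 + \left(37 + 110\right)^{2} - 11 \left(37 + 110\right)\right) = 4484 + \left(327 + 147^{2} - 1617\right) = 4484 + \left(327 + 21609 - 1617\right) = 4484 + 20319 = 24803$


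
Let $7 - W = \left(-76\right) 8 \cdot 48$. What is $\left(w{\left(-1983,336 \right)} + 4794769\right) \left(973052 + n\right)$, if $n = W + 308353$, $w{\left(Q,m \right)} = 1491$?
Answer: $6285959170960$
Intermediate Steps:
$W = 29191$ ($W = 7 - \left(-76\right) 8 \cdot 48 = 7 - \left(-608\right) 48 = 7 - -29184 = 7 + 29184 = 29191$)
$n = 337544$ ($n = 29191 + 308353 = 337544$)
$\left(w{\left(-1983,336 \right)} + 4794769\right) \left(973052 + n\right) = \left(1491 + 4794769\right) \left(973052 + 337544\right) = 4796260 \cdot 1310596 = 6285959170960$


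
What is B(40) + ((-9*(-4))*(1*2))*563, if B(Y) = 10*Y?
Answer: 40936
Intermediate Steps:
B(40) + ((-9*(-4))*(1*2))*563 = 10*40 + ((-9*(-4))*(1*2))*563 = 400 + (36*2)*563 = 400 + 72*563 = 400 + 40536 = 40936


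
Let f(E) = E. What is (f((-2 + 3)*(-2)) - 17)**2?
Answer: 361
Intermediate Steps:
(f((-2 + 3)*(-2)) - 17)**2 = ((-2 + 3)*(-2) - 17)**2 = (1*(-2) - 17)**2 = (-2 - 17)**2 = (-19)**2 = 361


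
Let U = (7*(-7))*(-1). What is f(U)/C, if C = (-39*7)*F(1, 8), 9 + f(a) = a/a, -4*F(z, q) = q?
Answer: -4/273 ≈ -0.014652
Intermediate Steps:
U = 49 (U = -49*(-1) = 49)
F(z, q) = -q/4
f(a) = -8 (f(a) = -9 + a/a = -9 + 1 = -8)
C = 546 (C = (-39*7)*(-¼*8) = -273*(-2) = 546)
f(U)/C = -8/546 = -8*1/546 = -4/273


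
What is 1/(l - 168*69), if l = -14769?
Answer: -1/26361 ≈ -3.7935e-5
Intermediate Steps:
1/(l - 168*69) = 1/(-14769 - 168*69) = 1/(-14769 - 11592) = 1/(-26361) = -1/26361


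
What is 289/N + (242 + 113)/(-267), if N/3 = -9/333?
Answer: -317344/89 ≈ -3565.7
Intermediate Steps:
N = -3/37 (N = 3*(-9/333) = 3*(-9*1/333) = 3*(-1/37) = -3/37 ≈ -0.081081)
289/N + (242 + 113)/(-267) = 289/(-3/37) + (242 + 113)/(-267) = 289*(-37/3) + 355*(-1/267) = -10693/3 - 355/267 = -317344/89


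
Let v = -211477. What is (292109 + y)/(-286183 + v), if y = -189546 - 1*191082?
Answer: 88519/497660 ≈ 0.17787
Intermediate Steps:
y = -380628 (y = -189546 - 191082 = -380628)
(292109 + y)/(-286183 + v) = (292109 - 380628)/(-286183 - 211477) = -88519/(-497660) = -88519*(-1/497660) = 88519/497660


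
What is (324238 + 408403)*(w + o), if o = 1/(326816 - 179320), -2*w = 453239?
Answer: -24488869598495211/147496 ≈ -1.6603e+11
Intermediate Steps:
w = -453239/2 (w = -½*453239 = -453239/2 ≈ -2.2662e+5)
o = 1/147496 ≈ 6.7798e-6
(324238 + 408403)*(w + o) = (324238 + 408403)*(-453239/2 + 1/147496) = 732641*(-33425469771/147496) = -24488869598495211/147496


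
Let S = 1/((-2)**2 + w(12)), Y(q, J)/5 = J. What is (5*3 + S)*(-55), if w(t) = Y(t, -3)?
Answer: -820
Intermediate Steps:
Y(q, J) = 5*J
w(t) = -15 (w(t) = 5*(-3) = -15)
S = -1/11 (S = 1/((-2)**2 - 15) = 1/(4 - 15) = 1/(-11) = -1/11 ≈ -0.090909)
(5*3 + S)*(-55) = (5*3 - 1/11)*(-55) = (15 - 1/11)*(-55) = (164/11)*(-55) = -820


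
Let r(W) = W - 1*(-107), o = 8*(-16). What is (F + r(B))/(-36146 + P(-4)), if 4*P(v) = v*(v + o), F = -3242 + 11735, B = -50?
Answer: -4275/18007 ≈ -0.23741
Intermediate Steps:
o = -128
F = 8493
r(W) = 107 + W (r(W) = W + 107 = 107 + W)
P(v) = v*(-128 + v)/4 (P(v) = (v*(v - 128))/4 = (v*(-128 + v))/4 = v*(-128 + v)/4)
(F + r(B))/(-36146 + P(-4)) = (8493 + (107 - 50))/(-36146 + (¼)*(-4)*(-128 - 4)) = (8493 + 57)/(-36146 + (¼)*(-4)*(-132)) = 8550/(-36146 + 132) = 8550/(-36014) = 8550*(-1/36014) = -4275/18007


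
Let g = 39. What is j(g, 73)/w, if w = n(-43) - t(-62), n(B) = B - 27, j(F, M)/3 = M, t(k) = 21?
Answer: -219/91 ≈ -2.4066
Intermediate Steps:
j(F, M) = 3*M
n(B) = -27 + B
w = -91 (w = (-27 - 43) - 1*21 = -70 - 21 = -91)
j(g, 73)/w = (3*73)/(-91) = 219*(-1/91) = -219/91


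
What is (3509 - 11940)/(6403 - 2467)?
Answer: -8431/3936 ≈ -2.1420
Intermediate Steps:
(3509 - 11940)/(6403 - 2467) = -8431/3936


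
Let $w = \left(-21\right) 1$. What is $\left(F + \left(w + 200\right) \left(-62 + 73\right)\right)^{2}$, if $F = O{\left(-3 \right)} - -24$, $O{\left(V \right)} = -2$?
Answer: $3964081$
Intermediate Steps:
$w = -21$
$F = 22$ ($F = -2 - -24 = -2 + 24 = 22$)
$\left(F + \left(w + 200\right) \left(-62 + 73\right)\right)^{2} = \left(22 + \left(-21 + 200\right) \left(-62 + 73\right)\right)^{2} = \left(22 + 179 \cdot 11\right)^{2} = \left(22 + 1969\right)^{2} = 1991^{2} = 3964081$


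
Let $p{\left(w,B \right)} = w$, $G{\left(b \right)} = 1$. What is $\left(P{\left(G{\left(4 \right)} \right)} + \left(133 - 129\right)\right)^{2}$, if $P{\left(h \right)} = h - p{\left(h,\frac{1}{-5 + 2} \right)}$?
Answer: $16$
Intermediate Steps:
$P{\left(h \right)} = 0$ ($P{\left(h \right)} = h - h = 0$)
$\left(P{\left(G{\left(4 \right)} \right)} + \left(133 - 129\right)\right)^{2} = \left(0 + \left(133 - 129\right)\right)^{2} = \left(0 + 4\right)^{2} = 4^{2} = 16$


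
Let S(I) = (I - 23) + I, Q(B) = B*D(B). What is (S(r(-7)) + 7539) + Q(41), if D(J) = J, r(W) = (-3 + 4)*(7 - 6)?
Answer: 9199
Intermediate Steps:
r(W) = 1 (r(W) = 1*1 = 1)
Q(B) = B² (Q(B) = B*B = B²)
S(I) = -23 + 2*I (S(I) = (-23 + I) + I = -23 + 2*I)
(S(r(-7)) + 7539) + Q(41) = ((-23 + 2*1) + 7539) + 41² = ((-23 + 2) + 7539) + 1681 = (-21 + 7539) + 1681 = 7518 + 1681 = 9199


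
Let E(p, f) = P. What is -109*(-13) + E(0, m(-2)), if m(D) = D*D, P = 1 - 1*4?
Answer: 1414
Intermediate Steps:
P = -3 (P = 1 - 4 = -3)
m(D) = D²
E(p, f) = -3
-109*(-13) + E(0, m(-2)) = -109*(-13) - 3 = 1417 - 3 = 1414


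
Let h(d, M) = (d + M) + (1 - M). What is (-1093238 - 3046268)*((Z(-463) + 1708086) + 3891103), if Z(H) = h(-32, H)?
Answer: -23177748135948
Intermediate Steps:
h(d, M) = 1 + d (h(d, M) = (M + d) + (1 - M) = 1 + d)
Z(H) = -31 (Z(H) = 1 - 32 = -31)
(-1093238 - 3046268)*((Z(-463) + 1708086) + 3891103) = (-1093238 - 3046268)*((-31 + 1708086) + 3891103) = -4139506*(1708055 + 3891103) = -4139506*5599158 = -23177748135948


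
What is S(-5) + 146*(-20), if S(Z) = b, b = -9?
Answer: -2929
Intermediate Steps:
S(Z) = -9
S(-5) + 146*(-20) = -9 + 146*(-20) = -9 - 2920 = -2929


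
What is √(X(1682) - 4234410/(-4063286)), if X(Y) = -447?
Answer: 4*I*√115045240699743/2031643 ≈ 21.118*I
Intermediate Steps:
√(X(1682) - 4234410/(-4063286)) = √(-447 - 4234410/(-4063286)) = √(-447 - 4234410*(-1/4063286)) = √(-447 + 2117205/2031643) = √(-906027216/2031643) = 4*I*√115045240699743/2031643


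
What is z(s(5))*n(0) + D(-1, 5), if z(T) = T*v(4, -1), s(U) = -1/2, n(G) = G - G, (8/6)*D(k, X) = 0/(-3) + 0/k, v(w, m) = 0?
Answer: 0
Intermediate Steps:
D(k, X) = 0 (D(k, X) = 3*(0/(-3) + 0/k)/4 = 3*(0*(-1/3) + 0)/4 = 3*(0 + 0)/4 = (3/4)*0 = 0)
n(G) = 0
s(U) = -1/2
z(T) = 0 (z(T) = T*0 = 0)
z(s(5))*n(0) + D(-1, 5) = 0*0 + 0 = 0 + 0 = 0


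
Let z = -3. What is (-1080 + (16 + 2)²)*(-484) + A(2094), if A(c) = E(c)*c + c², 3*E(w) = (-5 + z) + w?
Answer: 6206768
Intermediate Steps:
E(w) = -8/3 + w/3 (E(w) = ((-5 - 3) + w)/3 = (-8 + w)/3 = -8/3 + w/3)
A(c) = c² + c*(-8/3 + c/3) (A(c) = (-8/3 + c/3)*c + c² = c*(-8/3 + c/3) + c² = c² + c*(-8/3 + c/3))
(-1080 + (16 + 2)²)*(-484) + A(2094) = (-1080 + (16 + 2)²)*(-484) + (4/3)*2094*(-2 + 2094) = (-1080 + 18²)*(-484) + (4/3)*2094*2092 = (-1080 + 324)*(-484) + 5840864 = -756*(-484) + 5840864 = 365904 + 5840864 = 6206768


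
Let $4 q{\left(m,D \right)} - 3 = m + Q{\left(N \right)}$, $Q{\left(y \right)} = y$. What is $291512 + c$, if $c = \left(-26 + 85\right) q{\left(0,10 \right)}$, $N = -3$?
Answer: $291512$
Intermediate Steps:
$q{\left(m,D \right)} = \frac{m}{4}$ ($q{\left(m,D \right)} = \frac{3}{4} + \frac{m - 3}{4} = \frac{3}{4} + \frac{-3 + m}{4} = \frac{3}{4} + \left(- \frac{3}{4} + \frac{m}{4}\right) = \frac{m}{4}$)
$c = 0$ ($c = \left(-26 + 85\right) \frac{1}{4} \cdot 0 = 59 \cdot 0 = 0$)
$291512 + c = 291512 + 0 = 291512$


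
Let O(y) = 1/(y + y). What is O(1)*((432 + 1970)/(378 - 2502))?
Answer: -1201/2124 ≈ -0.56544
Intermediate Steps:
O(y) = 1/(2*y)
O(1)*((432 + 1970)/(378 - 2502)) = ((½)/1)*((432 + 1970)/(378 - 2502)) = ((½)*1)*(2402/(-2124)) = (2402*(-1/2124))/2 = (½)*(-1201/1062) = -1201/2124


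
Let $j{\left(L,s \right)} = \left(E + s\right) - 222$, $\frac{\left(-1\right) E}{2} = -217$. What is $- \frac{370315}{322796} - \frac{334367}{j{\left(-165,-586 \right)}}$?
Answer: $\frac{288218803}{322796} \approx 892.88$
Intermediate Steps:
$E = 434$ ($E = \left(-2\right) \left(-217\right) = 434$)
$j{\left(L,s \right)} = 212 + s$ ($j{\left(L,s \right)} = \left(434 + s\right) - 222 = 212 + s$)
$- \frac{370315}{322796} - \frac{334367}{j{\left(-165,-586 \right)}} = - \frac{370315}{322796} - \frac{334367}{212 - 586} = \left(-370315\right) \frac{1}{322796} - \frac{334367}{-374} = - \frac{370315}{322796} - - \frac{30397}{34} = - \frac{370315}{322796} + \frac{30397}{34} = \frac{288218803}{322796}$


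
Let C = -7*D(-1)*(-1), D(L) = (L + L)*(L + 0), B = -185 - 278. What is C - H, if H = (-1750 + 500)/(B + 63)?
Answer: 87/8 ≈ 10.875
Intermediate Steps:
B = -463
D(L) = 2*L² (D(L) = (2*L)*L = 2*L²)
H = 25/8 (H = (-1750 + 500)/(-463 + 63) = -1250/(-400) = -1250*(-1/400) = 25/8 ≈ 3.1250)
C = 14 (C = -14*(-1)²*(-1) = -14*(-1) = 14)
C - H = 14 - 1*25/8 = 14 - 25/8 = 87/8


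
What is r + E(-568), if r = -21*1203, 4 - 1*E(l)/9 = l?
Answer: -20115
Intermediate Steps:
E(l) = 36 - 9*l
r = -25263
r + E(-568) = -25263 + (36 - 9*(-568)) = -25263 + (36 + 5112) = -25263 + 5148 = -20115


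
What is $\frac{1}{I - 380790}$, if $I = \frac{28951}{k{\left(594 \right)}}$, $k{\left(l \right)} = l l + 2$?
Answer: $- \frac{352838}{134357153069} \approx -2.6261 \cdot 10^{-6}$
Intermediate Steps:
$k{\left(l \right)} = 2 + l^{2}$ ($k{\left(l \right)} = l^{2} + 2 = 2 + l^{2}$)
$I = \frac{28951}{352838}$ ($I = \frac{28951}{2 + 594^{2}} = \frac{28951}{2 + 352836} = \frac{28951}{352838} \approx 0.082052$)
$\frac{1}{I - 380790} = \frac{1}{\frac{28951}{352838} - 380790} = \frac{1}{- \frac{134357153069}{352838}} = - \frac{352838}{134357153069}$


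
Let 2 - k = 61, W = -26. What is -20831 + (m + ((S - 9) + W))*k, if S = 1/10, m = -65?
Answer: -149369/10 ≈ -14937.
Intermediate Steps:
S = 1/10 ≈ 0.10000
k = -59 (k = 2 - 1*61 = 2 - 61 = -59)
-20831 + (m + ((S - 9) + W))*k = -20831 + (-65 + ((1/10 - 9) - 26))*(-59) = -20831 + (-65 + (-89/10 - 26))*(-59) = -20831 + (-65 - 349/10)*(-59) = -20831 - 999/10*(-59) = -20831 + 58941/10 = -149369/10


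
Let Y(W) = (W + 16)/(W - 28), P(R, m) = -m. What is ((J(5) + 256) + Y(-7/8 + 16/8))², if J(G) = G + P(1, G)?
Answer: 3014339409/46225 ≈ 65210.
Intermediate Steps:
J(G) = 0 (J(G) = G - G = 0)
Y(W) = (16 + W)/(-28 + W)
((J(5) + 256) + Y(-7/8 + 16/8))² = ((0 + 256) + (16 + (-7/8 + 16/8))/(-28 + (-7/8 + 16/8)))² = (256 + (16 + (-7*⅛ + 16*(⅛)))/(-28 + (-7*⅛ + 16*(⅛))))² = (256 + (16 + (-7/8 + 2))/(-28 + (-7/8 + 2)))² = (256 + (16 + 9/8)/(-28 + 9/8))² = (256 + (137/8)/(-215/8))² = (256 - 8/215*137/8)² = (256 - 137/215)² = (54903/215)² = 3014339409/46225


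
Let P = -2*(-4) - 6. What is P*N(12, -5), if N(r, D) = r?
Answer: 24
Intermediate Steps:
P = 2 (P = 8 - 6 = 2)
P*N(12, -5) = 2*12 = 24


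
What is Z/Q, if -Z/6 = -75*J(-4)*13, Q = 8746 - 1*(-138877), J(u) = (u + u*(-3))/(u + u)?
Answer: -5850/147623 ≈ -0.039628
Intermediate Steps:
J(u) = -1 (J(u) = (u - 3*u)/((2*u)) = (-2*u)*(1/(2*u)) = -1)
Q = 147623 (Q = 8746 + 138877 = 147623)
Z = -5850 (Z = -6*(-75*(-1))*13 = -450*13 = -6*975 = -5850)
Z/Q = -5850/147623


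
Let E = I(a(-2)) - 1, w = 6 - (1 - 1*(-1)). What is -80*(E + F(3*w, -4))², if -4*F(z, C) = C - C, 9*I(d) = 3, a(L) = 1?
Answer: -320/9 ≈ -35.556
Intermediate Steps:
I(d) = ⅓ (I(d) = (⅑)*3 = ⅓)
w = 4 (w = 6 - (1 + 1) = 6 - 1*2 = 6 - 2 = 4)
E = -⅔ (E = ⅓ - 1 = -⅔ ≈ -0.66667)
F(z, C) = 0 (F(z, C) = -(C - C)/4 = -¼*0 = 0)
-80*(E + F(3*w, -4))² = -80*(-⅔ + 0)² = -80*(-⅔)² = -80*4/9 = -320/9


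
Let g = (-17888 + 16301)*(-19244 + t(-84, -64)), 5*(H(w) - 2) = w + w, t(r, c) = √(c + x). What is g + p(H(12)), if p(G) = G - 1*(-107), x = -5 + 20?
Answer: 152701709/5 - 11109*I ≈ 3.054e+7 - 11109.0*I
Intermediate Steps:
x = 15
t(r, c) = √(15 + c) (t(r, c) = √(c + 15) = √(15 + c))
H(w) = 2 + 2*w/5 (H(w) = 2 + (w + w)/5 = 2 + (2*w)/5 = 2 + 2*w/5)
g = 30540228 - 11109*I (g = (-17888 + 16301)*(-19244 + √(15 - 64)) = -1587*(-19244 + √(-49)) = -1587*(-19244 + 7*I) = 30540228 - 11109*I ≈ 3.054e+7 - 11109.0*I)
p(G) = 107 + G (p(G) = G + 107 = 107 + G)
g + p(H(12)) = (30540228 - 11109*I) + (107 + (2 + (⅖)*12)) = (30540228 - 11109*I) + (107 + (2 + 24/5)) = (30540228 - 11109*I) + (107 + 34/5) = (30540228 - 11109*I) + 569/5 = 152701709/5 - 11109*I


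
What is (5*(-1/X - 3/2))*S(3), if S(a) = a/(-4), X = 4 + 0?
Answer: 105/16 ≈ 6.5625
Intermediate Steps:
X = 4
S(a) = -a/4 (S(a) = a*(-¼) = -a/4)
(5*(-1/X - 3/2))*S(3) = (5*(-1/4 - 3/2))*(-¼*3) = (5*(-1*¼ - 3*½))*(-¾) = (5*(-¼ - 3/2))*(-¾) = (5*(-7/4))*(-¾) = -35/4*(-¾) = 105/16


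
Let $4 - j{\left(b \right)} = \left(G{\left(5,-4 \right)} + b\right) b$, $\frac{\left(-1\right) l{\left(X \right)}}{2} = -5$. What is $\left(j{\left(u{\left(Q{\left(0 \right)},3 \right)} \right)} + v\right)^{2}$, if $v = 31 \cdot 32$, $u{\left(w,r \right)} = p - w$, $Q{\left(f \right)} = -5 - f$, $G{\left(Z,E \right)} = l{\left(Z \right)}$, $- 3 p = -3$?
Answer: $810000$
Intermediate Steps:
$p = 1$ ($p = \left(- \frac{1}{3}\right) \left(-3\right) = 1$)
$l{\left(X \right)} = 10$ ($l{\left(X \right)} = \left(-2\right) \left(-5\right) = 10$)
$G{\left(Z,E \right)} = 10$
$u{\left(w,r \right)} = 1 - w$
$v = 992$
$j{\left(b \right)} = 4 - b \left(10 + b\right)$ ($j{\left(b \right)} = 4 - \left(10 + b\right) b = 4 - b \left(10 + b\right)$)
$\left(j{\left(u{\left(Q{\left(0 \right)},3 \right)} \right)} + v\right)^{2} = \left(\left(4 - \left(1 - \left(-5 - 0\right)\right)^{2} - 10 \left(1 - \left(-5 - 0\right)\right)\right) + 992\right)^{2} = \left(\left(4 - \left(1 - \left(-5 + 0\right)\right)^{2} - 10 \left(1 - \left(-5 + 0\right)\right)\right) + 992\right)^{2} = \left(\left(4 - \left(1 - -5\right)^{2} - 10 \left(1 - -5\right)\right) + 992\right)^{2} = \left(\left(4 - \left(1 + 5\right)^{2} - 10 \left(1 + 5\right)\right) + 992\right)^{2} = \left(\left(4 - 6^{2} - 60\right) + 992\right)^{2} = \left(\left(4 - 36 - 60\right) + 992\right)^{2} = \left(-92 + 992\right)^{2} = 900^{2} = 810000$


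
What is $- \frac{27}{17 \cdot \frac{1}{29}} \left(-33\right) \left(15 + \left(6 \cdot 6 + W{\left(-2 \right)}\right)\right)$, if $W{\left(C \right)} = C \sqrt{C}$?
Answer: $77517 - \frac{51678 i \sqrt{2}}{17} \approx 77517.0 - 4299.0 i$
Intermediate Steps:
$W{\left(C \right)} = C^{\frac{3}{2}}$
$- \frac{27}{17 \cdot \frac{1}{29}} \left(-33\right) \left(15 + \left(6 \cdot 6 + W{\left(-2 \right)}\right)\right) = - \frac{27}{17 \cdot \frac{1}{29}} \left(-33\right) \left(15 + \left(6 \cdot 6 + \left(-2\right)^{\frac{3}{2}}\right)\right) = - \frac{27}{17 \cdot \frac{1}{29}} \left(-33\right) \left(15 + \left(36 - 2 i \sqrt{2}\right)\right) = - \frac{27}{\frac{17}{29}} \left(-33\right) \left(51 - 2 i \sqrt{2}\right) = \left(-27\right) \frac{29}{17} \left(-33\right) \left(51 - 2 i \sqrt{2}\right) = \left(- \frac{783}{17}\right) \left(-33\right) \left(51 - 2 i \sqrt{2}\right) = \frac{25839 \left(51 - 2 i \sqrt{2}\right)}{17} = 77517 - \frac{51678 i \sqrt{2}}{17}$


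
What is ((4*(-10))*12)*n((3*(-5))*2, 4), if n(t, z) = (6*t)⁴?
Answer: -503884800000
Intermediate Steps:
n(t, z) = 1296*t⁴
((4*(-10))*12)*n((3*(-5))*2, 4) = ((4*(-10))*12)*(1296*((3*(-5))*2)⁴) = (-40*12)*(1296*(-15*2)⁴) = -622080*(-30)⁴ = -622080*810000 = -480*1049760000 = -503884800000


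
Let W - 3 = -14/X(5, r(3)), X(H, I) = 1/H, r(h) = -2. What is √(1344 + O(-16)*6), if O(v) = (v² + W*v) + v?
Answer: 96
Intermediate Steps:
W = -67 (W = 3 - 14/(1/5) = 3 - 14/⅕ = 3 - 14*5 = 3 - 70 = -67)
O(v) = v² - 66*v (O(v) = (v² - 67*v) + v = v² - 66*v)
√(1344 + O(-16)*6) = √(1344 - 16*(-66 - 16)*6) = √(1344 - 16*(-82)*6) = √(1344 + 1312*6) = √(1344 + 7872) = √9216 = 96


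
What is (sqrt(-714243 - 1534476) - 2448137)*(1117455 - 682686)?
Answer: -1064374075353 + 434769*I*sqrt(2248719) ≈ -1.0644e+12 + 6.5197e+8*I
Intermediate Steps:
(sqrt(-714243 - 1534476) - 2448137)*(1117455 - 682686) = (sqrt(-2248719) - 2448137)*434769 = (I*sqrt(2248719) - 2448137)*434769 = (-2448137 + I*sqrt(2248719))*434769 = -1064374075353 + 434769*I*sqrt(2248719)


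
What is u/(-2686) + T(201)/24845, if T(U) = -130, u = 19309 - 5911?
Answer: -33322249/6673367 ≈ -4.9933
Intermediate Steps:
u = 13398
u/(-2686) + T(201)/24845 = 13398/(-2686) - 130/24845 = 13398*(-1/2686) - 130*1/24845 = -6699/1343 - 26/4969 = -33322249/6673367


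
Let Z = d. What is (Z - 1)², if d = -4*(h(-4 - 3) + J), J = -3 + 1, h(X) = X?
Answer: 1225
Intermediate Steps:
J = -2
d = 36 (d = -4*((-4 - 3) - 2) = -4*(-7 - 2) = -4*(-9) = 36)
Z = 36
(Z - 1)² = (36 - 1)² = 35² = 1225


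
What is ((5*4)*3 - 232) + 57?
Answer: -115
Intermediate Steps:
((5*4)*3 - 232) + 57 = (20*3 - 232) + 57 = (60 - 232) + 57 = -172 + 57 = -115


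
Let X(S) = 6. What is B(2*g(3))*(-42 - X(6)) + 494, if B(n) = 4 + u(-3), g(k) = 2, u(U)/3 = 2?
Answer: 14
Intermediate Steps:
u(U) = 6 (u(U) = 3*2 = 6)
B(n) = 10 (B(n) = 4 + 6 = 10)
B(2*g(3))*(-42 - X(6)) + 494 = 10*(-42 - 1*6) + 494 = 10*(-42 - 6) + 494 = 10*(-48) + 494 = -480 + 494 = 14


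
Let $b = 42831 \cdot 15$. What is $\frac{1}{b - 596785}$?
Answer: $\frac{1}{45680} \approx 2.1891 \cdot 10^{-5}$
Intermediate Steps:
$b = 642465$
$\frac{1}{b - 596785} = \frac{1}{642465 - 596785} = \frac{1}{45680}$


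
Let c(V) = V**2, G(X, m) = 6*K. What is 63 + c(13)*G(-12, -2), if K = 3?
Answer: 3105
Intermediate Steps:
G(X, m) = 18 (G(X, m) = 6*3 = 18)
63 + c(13)*G(-12, -2) = 63 + 13**2*18 = 63 + 169*18 = 63 + 3042 = 3105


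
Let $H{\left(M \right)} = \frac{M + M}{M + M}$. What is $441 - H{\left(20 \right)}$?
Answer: $440$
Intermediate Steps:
$H{\left(M \right)} = 1$ ($H{\left(M \right)} = \frac{2 M}{2 M} = 2 M \frac{1}{2 M} = 1$)
$441 - H{\left(20 \right)} = 441 - 1 = 440$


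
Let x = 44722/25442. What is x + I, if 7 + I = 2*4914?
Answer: 124955302/12721 ≈ 9822.8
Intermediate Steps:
x = 22361/12721 (x = 44722*(1/25442) = 22361/12721 ≈ 1.7578)
I = 9821 (I = -7 + 2*4914 = -7 + 9828 = 9821)
x + I = 22361/12721 + 9821 = 124955302/12721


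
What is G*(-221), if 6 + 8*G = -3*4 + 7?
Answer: 2431/8 ≈ 303.88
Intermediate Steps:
G = -11/8 (G = -3/4 + (-3*4 + 7)/8 = -3/4 + (-12 + 7)/8 = -3/4 + (1/8)*(-5) = -3/4 - 5/8 = -11/8 ≈ -1.3750)
G*(-221) = -11/8*(-221) = 2431/8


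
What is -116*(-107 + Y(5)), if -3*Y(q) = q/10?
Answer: 37294/3 ≈ 12431.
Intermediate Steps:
Y(q) = -q/30 (Y(q) = -q/(3*10) = -q/30)
-116*(-107 + Y(5)) = -116*(-107 - 1/30*5) = -116*(-107 - ⅙) = -116*(-643/6) = 37294/3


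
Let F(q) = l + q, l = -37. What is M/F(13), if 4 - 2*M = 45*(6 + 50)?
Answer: 629/12 ≈ 52.417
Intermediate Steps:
M = -1258 (M = 2 - 45*(6 + 50)/2 = 2 - 45*56/2 = 2 - ½*2520 = 2 - 1260 = -1258)
F(q) = -37 + q
M/F(13) = -1258/(-37 + 13) = -1258/(-24) = -1258*(-1/24) = 629/12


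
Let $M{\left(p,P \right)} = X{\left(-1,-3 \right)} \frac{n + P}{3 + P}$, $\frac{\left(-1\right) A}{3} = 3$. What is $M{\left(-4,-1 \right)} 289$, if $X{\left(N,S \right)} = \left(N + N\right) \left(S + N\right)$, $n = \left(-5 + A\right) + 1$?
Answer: $-16184$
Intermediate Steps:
$A = -9$ ($A = \left(-3\right) 3 = -9$)
$n = -13$ ($n = \left(-5 - 9\right) + 1 = -14 + 1 = -13$)
$X{\left(N,S \right)} = 2 N \left(N + S\right)$
$M{\left(p,P \right)} = \frac{8 \left(-13 + P\right)}{3 + P}$ ($M{\left(p,P \right)} = 2 \left(-1\right) \left(-1 - 3\right) \frac{-13 + P}{3 + P} = 2 \left(-1\right) \left(-4\right) \frac{-13 + P}{3 + P} = 8 \frac{-13 + P}{3 + P} = \frac{8 \left(-13 + P\right)}{3 + P}$)
$M{\left(-4,-1 \right)} 289 = \frac{8 \left(-13 - 1\right)}{3 - 1} \cdot 289 = 8 \cdot \frac{1}{2} \left(-14\right) 289 = \left(-56\right) 289 = -16184$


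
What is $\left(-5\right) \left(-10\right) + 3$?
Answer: $53$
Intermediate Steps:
$\left(-5\right) \left(-10\right) + 3 = 50 + 3 = 53$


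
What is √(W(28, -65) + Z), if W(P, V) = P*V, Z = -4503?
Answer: I*√6323 ≈ 79.517*I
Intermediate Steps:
√(W(28, -65) + Z) = √(28*(-65) - 4503) = √(-1820 - 4503) = √(-6323) = I*√6323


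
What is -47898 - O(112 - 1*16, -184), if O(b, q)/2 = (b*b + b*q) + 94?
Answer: -31190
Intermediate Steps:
O(b, q) = 188 + 2*b**2 + 2*b*q (O(b, q) = 2*((b*b + b*q) + 94) = 2*((b**2 + b*q) + 94) = 2*(94 + b**2 + b*q) = 188 + 2*b**2 + 2*b*q)
-47898 - O(112 - 1*16, -184) = -47898 - (188 + 2*(112 - 1*16)**2 + 2*(112 - 1*16)*(-184)) = -47898 - (188 + 2*(112 - 16)**2 + 2*(112 - 16)*(-184)) = -47898 - (188 + 2*96**2 + 2*96*(-184)) = -47898 - (188 + 2*9216 - 35328) = -47898 - (188 + 18432 - 35328) = -47898 - 1*(-16708) = -47898 + 16708 = -31190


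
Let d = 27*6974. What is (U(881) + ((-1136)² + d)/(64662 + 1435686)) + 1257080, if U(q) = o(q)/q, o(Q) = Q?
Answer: 943030221491/750174 ≈ 1.2571e+6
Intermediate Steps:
d = 188298
U(q) = 1 (U(q) = q/q = 1)
(U(881) + ((-1136)² + d)/(64662 + 1435686)) + 1257080 = (1 + ((-1136)² + 188298)/(64662 + 1435686)) + 1257080 = (1 + (1290496 + 188298)/1500348) + 1257080 = (1 + 1478794*(1/1500348)) + 1257080 = (1 + 739397/750174) + 1257080 = 1489571/750174 + 1257080 = 943030221491/750174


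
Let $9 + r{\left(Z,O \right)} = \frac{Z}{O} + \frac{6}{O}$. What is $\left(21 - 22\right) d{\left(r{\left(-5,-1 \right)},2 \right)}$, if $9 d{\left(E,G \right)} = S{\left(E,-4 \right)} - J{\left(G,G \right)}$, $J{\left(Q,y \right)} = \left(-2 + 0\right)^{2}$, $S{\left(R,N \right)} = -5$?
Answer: $1$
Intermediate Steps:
$J{\left(Q,y \right)} = 4$ ($J{\left(Q,y \right)} = \left(-2\right)^{2} = 4$)
$r{\left(Z,O \right)} = -9 + \frac{6}{O} + \frac{Z}{O}$ ($r{\left(Z,O \right)} = -9 + \left(\frac{Z}{O} + \frac{6}{O}\right) = -9 + \left(\frac{6}{O} + \frac{Z}{O}\right) = -9 + \frac{6}{O} + \frac{Z}{O}$)
$d{\left(E,G \right)} = -1$ ($d{\left(E,G \right)} = \frac{-5 - 4}{9} = \frac{1}{9} \left(-9\right) = -1$)
$\left(21 - 22\right) d{\left(r{\left(-5,-1 \right)},2 \right)} = \left(21 - 22\right) \left(-1\right) = \left(-1\right) \left(-1\right) = 1$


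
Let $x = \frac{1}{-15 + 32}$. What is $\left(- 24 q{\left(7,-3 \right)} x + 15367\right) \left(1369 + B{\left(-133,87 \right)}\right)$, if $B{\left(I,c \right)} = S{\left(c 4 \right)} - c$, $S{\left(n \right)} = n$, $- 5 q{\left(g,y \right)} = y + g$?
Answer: $\frac{425850866}{17} \approx 2.505 \cdot 10^{7}$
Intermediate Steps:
$q{\left(g,y \right)} = - \frac{g}{5} - \frac{y}{5}$ ($q{\left(g,y \right)} = - \frac{y + g}{5} = - \frac{g + y}{5} = - \frac{g}{5} - \frac{y}{5}$)
$x = \frac{1}{17} \approx 0.058824$
$B{\left(I,c \right)} = 3 c$ ($B{\left(I,c \right)} = c 4 - c = 4 c - c = 3 c$)
$\left(- 24 q{\left(7,-3 \right)} x + 15367\right) \left(1369 + B{\left(-133,87 \right)}\right) = \left(- 24 \left(\left(- \frac{1}{5}\right) 7 - - \frac{3}{5}\right) \frac{1}{17} + 15367\right) \left(1369 + 3 \cdot 87\right) = \left(- 24 \left(- \frac{7}{5} + \frac{3}{5}\right) \frac{1}{17} + 15367\right) \left(1369 + 261\right) = \left(\left(-24\right) \left(- \frac{4}{5}\right) \frac{1}{17} + 15367\right) 1630 = \left(\frac{96}{5} \cdot \frac{1}{17} + 15367\right) 1630 = \left(\frac{96}{85} + 15367\right) 1630 = \frac{1306291}{85} \cdot 1630 = \frac{425850866}{17}$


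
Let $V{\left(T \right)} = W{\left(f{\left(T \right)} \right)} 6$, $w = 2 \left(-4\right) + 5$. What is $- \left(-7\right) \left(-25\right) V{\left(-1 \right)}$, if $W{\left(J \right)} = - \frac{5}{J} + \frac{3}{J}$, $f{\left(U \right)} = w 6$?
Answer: $- \frac{350}{3} \approx -116.67$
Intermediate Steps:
$w = -3$ ($w = -8 + 5 = -3$)
$f{\left(U \right)} = -18$ ($f{\left(U \right)} = \left(-3\right) 6 = -18$)
$W{\left(J \right)} = - \frac{2}{J}$
$V{\left(T \right)} = \frac{2}{3}$ ($V{\left(T \right)} = - \frac{2}{-18} \cdot 6 = \left(-2\right) \left(- \frac{1}{18}\right) 6 = \frac{1}{9} \cdot 6 = \frac{2}{3}$)
$- \left(-7\right) \left(-25\right) V{\left(-1 \right)} = - \frac{\left(-7\right) \left(-25\right) 2}{3} = - \frac{175 \cdot 2}{3} = \left(-1\right) \frac{350}{3} = - \frac{350}{3}$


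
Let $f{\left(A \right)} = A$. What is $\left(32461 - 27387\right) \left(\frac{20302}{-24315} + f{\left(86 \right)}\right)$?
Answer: $\frac{10507178312}{24315} \approx 4.3213 \cdot 10^{5}$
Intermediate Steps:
$\left(32461 - 27387\right) \left(\frac{20302}{-24315} + f{\left(86 \right)}\right) = \left(32461 - 27387\right) \left(\frac{20302}{-24315} + 86\right) = 5074 \left(20302 \left(- \frac{1}{24315}\right) + 86\right) = 5074 \left(- \frac{20302}{24315} + 86\right) = 5074 \cdot \frac{2070788}{24315} = \frac{10507178312}{24315}$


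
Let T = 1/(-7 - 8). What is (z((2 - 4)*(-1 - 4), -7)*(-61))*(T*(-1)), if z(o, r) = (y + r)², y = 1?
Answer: -732/5 ≈ -146.40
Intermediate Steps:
z(o, r) = (1 + r)²
T = -1/15 (T = 1/(-15) = -1/15 ≈ -0.066667)
(z((2 - 4)*(-1 - 4), -7)*(-61))*(T*(-1)) = ((1 - 7)²*(-61))*(-1/15*(-1)) = ((-6)²*(-61))*(1/15) = (36*(-61))*(1/15) = -2196*1/15 = -732/5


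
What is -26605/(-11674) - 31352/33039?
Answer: 512999347/385697286 ≈ 1.3301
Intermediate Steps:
-26605/(-11674) - 31352/33039 = -26605*(-1/11674) - 31352*1/33039 = 26605/11674 - 31352/33039 = 512999347/385697286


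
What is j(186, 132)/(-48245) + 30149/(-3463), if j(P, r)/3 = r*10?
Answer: -293650397/33414487 ≈ -8.7881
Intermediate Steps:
j(P, r) = 30*r (j(P, r) = 3*(r*10) = 3*(10*r) = 30*r)
j(186, 132)/(-48245) + 30149/(-3463) = (30*132)/(-48245) + 30149/(-3463) = 3960*(-1/48245) + 30149*(-1/3463) = -792/9649 - 30149/3463 = -293650397/33414487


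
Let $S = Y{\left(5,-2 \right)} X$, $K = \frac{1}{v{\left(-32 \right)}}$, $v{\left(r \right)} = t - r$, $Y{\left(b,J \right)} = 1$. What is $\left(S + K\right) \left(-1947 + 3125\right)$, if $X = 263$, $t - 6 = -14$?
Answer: $\frac{3718357}{12} \approx 3.0986 \cdot 10^{5}$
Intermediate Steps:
$t = -8$ ($t = 6 - 14 = -8$)
$v{\left(r \right)} = -8 - r$
$K = \frac{1}{24}$ ($K = \frac{1}{-8 - -32} = \frac{1}{-8 + 32} = \frac{1}{24} \approx 0.041667$)
$S = 263$ ($S = 1 \cdot 263 = 263$)
$\left(S + K\right) \left(-1947 + 3125\right) = \left(263 + \frac{1}{24}\right) \left(-1947 + 3125\right) = \frac{6313}{24} \cdot 1178 = \frac{3718357}{12}$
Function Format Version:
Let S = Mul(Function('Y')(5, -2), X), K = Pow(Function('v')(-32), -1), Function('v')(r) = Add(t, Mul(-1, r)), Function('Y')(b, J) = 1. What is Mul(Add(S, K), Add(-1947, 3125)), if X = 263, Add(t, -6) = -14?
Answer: Rational(3718357, 12) ≈ 3.0986e+5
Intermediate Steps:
t = -8 (t = Add(6, -14) = -8)
Function('v')(r) = Add(-8, Mul(-1, r))
K = Rational(1, 24) (K = Pow(Add(-8, Mul(-1, -32)), -1) = Pow(Add(-8, 32), -1) = Pow(24, -1) = Rational(1, 24) ≈ 0.041667)
S = 263 (S = Mul(1, 263) = 263)
Mul(Add(S, K), Add(-1947, 3125)) = Mul(Add(263, Rational(1, 24)), Add(-1947, 3125)) = Mul(Rational(6313, 24), 1178) = Rational(3718357, 12)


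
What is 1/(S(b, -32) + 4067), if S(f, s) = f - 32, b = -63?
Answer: 1/3972 ≈ 0.00025176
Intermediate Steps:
S(f, s) = -32 + f
1/(S(b, -32) + 4067) = 1/((-32 - 63) + 4067) = 1/(-95 + 4067) = 1/3972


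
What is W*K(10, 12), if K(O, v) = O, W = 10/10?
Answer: 10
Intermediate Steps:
W = 1 (W = 10*(⅒) = 1)
W*K(10, 12) = 1*10 = 10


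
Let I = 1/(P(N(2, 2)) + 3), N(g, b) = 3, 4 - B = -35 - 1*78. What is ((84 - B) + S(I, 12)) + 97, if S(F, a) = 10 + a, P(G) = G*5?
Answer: 86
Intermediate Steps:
B = 117 (B = 4 - (-35 - 1*78) = 4 - (-35 - 78) = 4 - 1*(-113) = 4 + 113 = 117)
P(G) = 5*G
I = 1/18 (I = 1/(5*3 + 3) = 1/(15 + 3) = 1/18 ≈ 0.055556)
((84 - B) + S(I, 12)) + 97 = ((84 - 1*117) + (10 + 12)) + 97 = ((84 - 117) + 22) + 97 = (-33 + 22) + 97 = -11 + 97 = 86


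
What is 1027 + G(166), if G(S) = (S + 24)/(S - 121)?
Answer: 9281/9 ≈ 1031.2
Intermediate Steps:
G(S) = (24 + S)/(-121 + S)
1027 + G(166) = 1027 + (24 + 166)/(-121 + 166) = 1027 + 190/45 = 1027 + (1/45)*190 = 1027 + 38/9 = 9281/9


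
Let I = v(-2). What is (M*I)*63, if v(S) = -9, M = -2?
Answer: 1134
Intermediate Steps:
I = -9
(M*I)*63 = -2*(-9)*63 = 18*63 = 1134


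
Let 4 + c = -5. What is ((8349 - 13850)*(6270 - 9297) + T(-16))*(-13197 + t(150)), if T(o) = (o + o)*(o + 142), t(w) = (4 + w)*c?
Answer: -242770419585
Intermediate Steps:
c = -9 (c = -4 - 5 = -9)
t(w) = -36 - 9*w (t(w) = (4 + w)*(-9) = -36 - 9*w)
T(o) = 2*o*(142 + o) (T(o) = (2*o)*(142 + o) = 2*o*(142 + o))
((8349 - 13850)*(6270 - 9297) + T(-16))*(-13197 + t(150)) = ((8349 - 13850)*(6270 - 9297) + 2*(-16)*(142 - 16))*(-13197 + (-36 - 9*150)) = (-5501*(-3027) + 2*(-16)*126)*(-13197 + (-36 - 1350)) = (16651527 - 4032)*(-13197 - 1386) = 16647495*(-14583) = -242770419585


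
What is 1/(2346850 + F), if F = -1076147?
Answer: 1/1270703 ≈ 7.8697e-7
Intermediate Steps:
1/(2346850 + F) = 1/(2346850 - 1076147) = 1/1270703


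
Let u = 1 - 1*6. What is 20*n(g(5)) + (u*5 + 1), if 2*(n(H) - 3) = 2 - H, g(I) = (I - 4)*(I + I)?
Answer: -44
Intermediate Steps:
u = -5 (u = 1 - 6 = -5)
g(I) = 2*I*(-4 + I) (g(I) = (-4 + I)*(2*I) = 2*I*(-4 + I))
n(H) = 4 - H/2 (n(H) = 3 + (2 - H)/2 = 3 + (1 - H/2) = 4 - H/2)
20*n(g(5)) + (u*5 + 1) = 20*(4 - 5*(-4 + 5)) + (-5*5 + 1) = 20*(4 - 5) + (-25 + 1) = 20*(4 - ½*10) - 24 = 20*(4 - 5) - 24 = 20*(-1) - 24 = -20 - 24 = -44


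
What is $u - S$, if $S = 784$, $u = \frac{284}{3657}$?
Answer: $- \frac{2866804}{3657} \approx -783.92$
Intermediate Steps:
$u = \frac{284}{3657}$ ($u = 284 \cdot \frac{1}{3657} = \frac{284}{3657} \approx 0.077659$)
$u - S = \frac{284}{3657} - 784 = - \frac{2866804}{3657}$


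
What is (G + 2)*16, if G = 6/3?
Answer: 64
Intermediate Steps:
G = 2 (G = 6*(⅓) = 2)
(G + 2)*16 = (2 + 2)*16 = 4*16 = 64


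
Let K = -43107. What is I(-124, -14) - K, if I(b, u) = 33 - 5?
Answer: 43135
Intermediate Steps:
I(b, u) = 28
I(-124, -14) - K = 28 - 1*(-43107) = 28 + 43107 = 43135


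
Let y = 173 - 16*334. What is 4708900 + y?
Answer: 4703729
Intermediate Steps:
y = -5171 (y = 173 - 5344 = -5171)
4708900 + y = 4708900 - 5171 = 4703729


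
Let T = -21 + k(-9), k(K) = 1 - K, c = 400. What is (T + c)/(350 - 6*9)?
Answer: 389/296 ≈ 1.3142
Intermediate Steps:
T = -11 (T = -21 + (1 - 1*(-9)) = -21 + (1 + 9) = -21 + 10 = -11)
(T + c)/(350 - 6*9) = (-11 + 400)/(350 - 6*9) = 389/(350 - 54) = 389/296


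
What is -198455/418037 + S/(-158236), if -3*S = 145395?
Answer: -11142562175/66148502732 ≈ -0.16845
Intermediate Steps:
S = -48465 (S = -1/3*145395 = -48465)
-198455/418037 + S/(-158236) = -198455/418037 - 48465/(-158236) = -198455*1/418037 - 48465*(-1/158236) = -198455/418037 + 48465/158236 = -11142562175/66148502732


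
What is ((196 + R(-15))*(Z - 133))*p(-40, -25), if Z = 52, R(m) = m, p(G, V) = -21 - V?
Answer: -58644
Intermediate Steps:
((196 + R(-15))*(Z - 133))*p(-40, -25) = ((196 - 15)*(52 - 133))*(-21 - 1*(-25)) = (181*(-81))*(-21 + 25) = -14661*4 = -58644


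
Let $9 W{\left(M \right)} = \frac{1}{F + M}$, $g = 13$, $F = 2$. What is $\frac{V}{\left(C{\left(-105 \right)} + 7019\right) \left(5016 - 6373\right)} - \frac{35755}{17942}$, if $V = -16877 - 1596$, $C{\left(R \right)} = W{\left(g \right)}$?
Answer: $- \frac{11482679238850}{5767666996601} \approx -1.9909$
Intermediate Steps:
$W{\left(M \right)} = \frac{1}{9 \left(2 + M\right)}$
$C{\left(R \right)} = \frac{1}{135}$ ($C{\left(R \right)} = \frac{1}{9 \left(2 + 13\right)} = \frac{1}{9 \cdot 15} = \frac{1}{9} \cdot \frac{1}{15} = \frac{1}{135}$)
$V = -18473$
$\frac{V}{\left(C{\left(-105 \right)} + 7019\right) \left(5016 - 6373\right)} - \frac{35755}{17942} = - \frac{18473}{\left(\frac{1}{135} + 7019\right) \left(5016 - 6373\right)} - \frac{35755}{17942} = - \frac{18473}{\frac{947566}{135} \left(-1357\right)} - \frac{35755}{17942} = - \frac{18473}{- \frac{1285847062}{135}} - \frac{35755}{17942} = \left(-18473\right) \left(- \frac{135}{1285847062}\right) - \frac{35755}{17942} = \frac{2493855}{1285847062} - \frac{35755}{17942} = - \frac{11482679238850}{5767666996601}$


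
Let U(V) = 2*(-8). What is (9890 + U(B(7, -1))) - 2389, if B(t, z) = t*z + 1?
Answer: 7485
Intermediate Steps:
B(t, z) = 1 + t*z
U(V) = -16
(9890 + U(B(7, -1))) - 2389 = (9890 - 16) - 2389 = 9874 - 2389 = 7485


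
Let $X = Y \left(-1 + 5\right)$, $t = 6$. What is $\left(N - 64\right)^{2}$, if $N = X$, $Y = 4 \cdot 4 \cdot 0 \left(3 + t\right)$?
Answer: $4096$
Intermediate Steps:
$Y = 0$ ($Y = 4 \cdot 4 \cdot 0 \left(3 + 6\right) = 16 \cdot 0 \cdot 9 = 16 \cdot 0 = 0$)
$X = 0$ ($X = 0 \left(-1 + 5\right) = 0 \cdot 4 = 0$)
$N = 0$
$\left(N - 64\right)^{2} = \left(0 - 64\right)^{2} = \left(-64\right)^{2} = 4096$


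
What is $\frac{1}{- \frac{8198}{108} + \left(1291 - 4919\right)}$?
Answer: $- \frac{54}{200011} \approx -0.00026999$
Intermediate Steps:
$\frac{1}{- \frac{8198}{108} + \left(1291 - 4919\right)} = \frac{1}{\left(-8198\right) \frac{1}{108} + \left(1291 - 4919\right)} = \frac{1}{- \frac{4099}{54} - 3628} = \frac{1}{- \frac{200011}{54}} = - \frac{54}{200011}$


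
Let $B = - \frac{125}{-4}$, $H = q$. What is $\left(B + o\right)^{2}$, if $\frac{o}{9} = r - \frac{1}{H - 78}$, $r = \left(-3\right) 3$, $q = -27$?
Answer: $\frac{48344209}{19600} \approx 2466.5$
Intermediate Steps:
$H = -27$
$r = -9$
$B = \frac{125}{4}$ ($B = \left(-125\right) \left(- \frac{1}{4}\right) = \frac{125}{4} \approx 31.25$)
$o = - \frac{2832}{35}$ ($o = 9 \left(-9 - \frac{1}{-27 - 78}\right) = 9 \left(-9 - \frac{1}{-105}\right) = 9 \left(-9 - - \frac{1}{105}\right) = 9 \left(-9 + \frac{1}{105}\right) = 9 \left(- \frac{944}{105}\right) = - \frac{2832}{35} \approx -80.914$)
$\left(B + o\right)^{2} = \left(\frac{125}{4} - \frac{2832}{35}\right)^{2} = \left(- \frac{6953}{140}\right)^{2} = \frac{48344209}{19600}$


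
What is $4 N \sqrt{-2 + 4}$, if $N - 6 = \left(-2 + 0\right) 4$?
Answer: $- 8 \sqrt{2} \approx -11.314$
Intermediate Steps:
$N = -2$ ($N = 6 + \left(-2 + 0\right) 4 = 6 - 8 = -2$)
$4 N \sqrt{-2 + 4} = 4 \left(-2\right) \sqrt{-2 + 4} = - 8 \sqrt{2}$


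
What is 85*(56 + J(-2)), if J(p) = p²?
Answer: 5100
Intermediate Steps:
85*(56 + J(-2)) = 85*(56 + (-2)²) = 85*(56 + 4) = 85*60 = 5100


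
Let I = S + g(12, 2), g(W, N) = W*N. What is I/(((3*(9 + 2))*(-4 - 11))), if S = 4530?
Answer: -46/5 ≈ -9.2000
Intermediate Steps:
g(W, N) = N*W
I = 4554 (I = 4530 + 2*12 = 4530 + 24 = 4554)
I/(((3*(9 + 2))*(-4 - 11))) = 4554/(((3*(9 + 2))*(-4 - 11))) = 4554/(((3*11)*(-15))) = 4554/((33*(-15))) = 4554/(-495) = 4554*(-1/495) = -46/5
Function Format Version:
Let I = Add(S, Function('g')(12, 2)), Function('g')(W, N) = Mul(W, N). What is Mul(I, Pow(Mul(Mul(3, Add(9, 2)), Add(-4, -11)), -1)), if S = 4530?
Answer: Rational(-46, 5) ≈ -9.2000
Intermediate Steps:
Function('g')(W, N) = Mul(N, W)
I = 4554 (I = Add(4530, Mul(2, 12)) = Add(4530, 24) = 4554)
Mul(I, Pow(Mul(Mul(3, Add(9, 2)), Add(-4, -11)), -1)) = Mul(4554, Pow(Mul(Mul(3, Add(9, 2)), Add(-4, -11)), -1)) = Mul(4554, Pow(Mul(Mul(3, 11), -15), -1)) = Mul(4554, Pow(Mul(33, -15), -1)) = Mul(4554, Pow(-495, -1)) = Mul(4554, Rational(-1, 495)) = Rational(-46, 5)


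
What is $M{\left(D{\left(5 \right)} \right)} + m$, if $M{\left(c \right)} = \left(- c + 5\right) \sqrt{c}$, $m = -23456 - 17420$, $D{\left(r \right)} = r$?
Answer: $-40876$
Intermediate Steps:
$m = -40876$ ($m = -23456 - 17420 = -40876$)
$M{\left(c \right)} = \sqrt{c} \left(5 - c\right)$ ($M{\left(c \right)} = \left(5 - c\right) \sqrt{c} = \sqrt{c} \left(5 - c\right)$)
$M{\left(D{\left(5 \right)} \right)} + m = \sqrt{5} \left(5 - 5\right) - 40876 = \sqrt{5} \cdot 0 - 40876 = 0 - 40876 = -40876$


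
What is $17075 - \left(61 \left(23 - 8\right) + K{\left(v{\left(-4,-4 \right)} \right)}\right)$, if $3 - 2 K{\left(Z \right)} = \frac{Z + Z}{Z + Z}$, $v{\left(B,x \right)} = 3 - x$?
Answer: $16159$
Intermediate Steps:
$K{\left(Z \right)} = 1$ ($K{\left(Z \right)} = \frac{3}{2} - \frac{\left(Z + Z\right) \frac{1}{Z + Z}}{2} = \frac{3}{2} - \frac{2 Z \frac{1}{2 Z}}{2} = \frac{3}{2} - \frac{1}{2} = 1$)
$17075 - \left(61 \left(23 - 8\right) + K{\left(v{\left(-4,-4 \right)} \right)}\right) = 17075 - \left(61 \left(23 - 8\right) + 1\right) = 17075 - \left(61 \cdot 15 + 1\right) = 17075 - \left(915 + 1\right) = 17075 - 916 = 16159$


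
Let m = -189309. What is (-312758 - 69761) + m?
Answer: -571828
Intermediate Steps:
(-312758 - 69761) + m = (-312758 - 69761) - 189309 = -382519 - 189309 = -571828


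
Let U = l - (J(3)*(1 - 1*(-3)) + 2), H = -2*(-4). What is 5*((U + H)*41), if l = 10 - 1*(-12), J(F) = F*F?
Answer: -1640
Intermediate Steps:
H = 8
J(F) = F**2
l = 22 (l = 10 + 12 = 22)
U = -16 (U = 22 - (3**2*(1 - 1*(-3)) + 2) = 22 - (9*(1 + 3) + 2) = 22 - (9*4 + 2) = 22 - (36 + 2) = 22 - 1*38 = 22 - 38 = -16)
5*((U + H)*41) = 5*((-16 + 8)*41) = 5*(-8*41) = 5*(-328) = -1640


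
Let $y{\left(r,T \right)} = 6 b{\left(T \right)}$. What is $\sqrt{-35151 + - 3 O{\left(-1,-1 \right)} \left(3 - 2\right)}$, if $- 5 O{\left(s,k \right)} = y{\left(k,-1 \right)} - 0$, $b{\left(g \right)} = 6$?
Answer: $\frac{i \sqrt{878235}}{5} \approx 187.43 i$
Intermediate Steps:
$y{\left(r,T \right)} = 36$ ($y{\left(r,T \right)} = 6 \cdot 6 = 36$)
$O{\left(s,k \right)} = - \frac{36}{5}$ ($O{\left(s,k \right)} = - \frac{36 - 0}{5} = - \frac{36 + 0}{5} = \left(- \frac{1}{5}\right) 36 = - \frac{36}{5}$)
$\sqrt{-35151 + - 3 O{\left(-1,-1 \right)} \left(3 - 2\right)} = \sqrt{-35151 + \left(-3\right) \left(- \frac{36}{5}\right) \left(3 - 2\right)} = \sqrt{-35151 + \frac{108}{5} \cdot 1} = \sqrt{-35151 + \frac{108}{5}} = \sqrt{- \frac{175647}{5}} = \frac{i \sqrt{878235}}{5}$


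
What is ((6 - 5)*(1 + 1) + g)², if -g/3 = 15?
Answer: 1849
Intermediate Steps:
g = -45 (g = -3*15 = -45)
((6 - 5)*(1 + 1) + g)² = ((6 - 5)*(1 + 1) - 45)² = (1*2 - 45)² = (2 - 45)² = (-43)² = 1849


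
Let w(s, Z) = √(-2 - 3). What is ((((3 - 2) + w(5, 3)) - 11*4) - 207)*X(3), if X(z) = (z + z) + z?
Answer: -2250 + 9*I*√5 ≈ -2250.0 + 20.125*I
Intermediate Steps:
X(z) = 3*z (X(z) = 2*z + z = 3*z)
w(s, Z) = I*√5 (w(s, Z) = √(-5) = I*√5)
((((3 - 2) + w(5, 3)) - 11*4) - 207)*X(3) = ((((3 - 2) + I*√5) - 11*4) - 207)*(3*3) = (((1 + I*√5) - 44) - 207)*9 = ((-43 + I*√5) - 207)*9 = (-250 + I*√5)*9 = -2250 + 9*I*√5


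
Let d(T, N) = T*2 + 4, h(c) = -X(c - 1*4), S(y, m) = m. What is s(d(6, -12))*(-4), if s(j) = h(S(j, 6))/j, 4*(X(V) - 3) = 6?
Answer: 9/8 ≈ 1.1250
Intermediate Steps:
X(V) = 9/2 (X(V) = 3 + (1/4)*6 = 3 + 3/2 = 9/2)
h(c) = -9/2 (h(c) = -1*9/2 = -9/2)
d(T, N) = 4 + 2*T (d(T, N) = 2*T + 4 = 4 + 2*T)
s(j) = -9/(2*j)
s(d(6, -12))*(-4) = -9/(2*(4 + 2*6))*(-4) = -9/(2*(4 + 12))*(-4) = -9/2/16*(-4) = -9/2*1/16*(-4) = -9/32*(-4) = 9/8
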